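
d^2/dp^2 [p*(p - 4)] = 2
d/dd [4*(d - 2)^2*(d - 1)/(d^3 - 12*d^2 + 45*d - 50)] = 4*(11 - 7*d)/(d^3 - 15*d^2 + 75*d - 125)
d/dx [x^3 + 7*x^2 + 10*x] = 3*x^2 + 14*x + 10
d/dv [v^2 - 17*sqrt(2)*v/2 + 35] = 2*v - 17*sqrt(2)/2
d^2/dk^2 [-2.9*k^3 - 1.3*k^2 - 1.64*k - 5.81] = -17.4*k - 2.6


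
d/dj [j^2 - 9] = 2*j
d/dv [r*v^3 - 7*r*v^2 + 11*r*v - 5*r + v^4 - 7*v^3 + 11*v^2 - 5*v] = 3*r*v^2 - 14*r*v + 11*r + 4*v^3 - 21*v^2 + 22*v - 5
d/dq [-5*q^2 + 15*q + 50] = 15 - 10*q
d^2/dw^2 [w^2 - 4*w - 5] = 2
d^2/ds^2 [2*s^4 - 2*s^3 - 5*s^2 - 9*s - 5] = 24*s^2 - 12*s - 10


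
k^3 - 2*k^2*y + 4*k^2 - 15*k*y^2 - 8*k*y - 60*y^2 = (k + 4)*(k - 5*y)*(k + 3*y)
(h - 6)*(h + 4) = h^2 - 2*h - 24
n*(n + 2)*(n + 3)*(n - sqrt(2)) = n^4 - sqrt(2)*n^3 + 5*n^3 - 5*sqrt(2)*n^2 + 6*n^2 - 6*sqrt(2)*n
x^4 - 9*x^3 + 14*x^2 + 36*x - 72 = (x - 6)*(x - 3)*(x - 2)*(x + 2)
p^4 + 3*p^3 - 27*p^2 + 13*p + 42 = (p - 3)*(p - 2)*(p + 1)*(p + 7)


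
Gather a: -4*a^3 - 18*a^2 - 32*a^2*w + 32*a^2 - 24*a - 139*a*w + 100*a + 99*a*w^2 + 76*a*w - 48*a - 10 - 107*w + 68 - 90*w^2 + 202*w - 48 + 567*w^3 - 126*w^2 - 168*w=-4*a^3 + a^2*(14 - 32*w) + a*(99*w^2 - 63*w + 28) + 567*w^3 - 216*w^2 - 73*w + 10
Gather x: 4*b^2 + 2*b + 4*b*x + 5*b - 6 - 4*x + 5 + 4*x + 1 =4*b^2 + 4*b*x + 7*b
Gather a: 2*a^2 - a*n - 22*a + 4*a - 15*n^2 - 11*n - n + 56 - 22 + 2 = 2*a^2 + a*(-n - 18) - 15*n^2 - 12*n + 36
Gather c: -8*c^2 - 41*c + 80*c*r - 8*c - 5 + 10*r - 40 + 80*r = -8*c^2 + c*(80*r - 49) + 90*r - 45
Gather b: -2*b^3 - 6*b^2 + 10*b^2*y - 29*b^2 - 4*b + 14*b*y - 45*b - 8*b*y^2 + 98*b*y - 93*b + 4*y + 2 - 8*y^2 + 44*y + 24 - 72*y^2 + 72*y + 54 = -2*b^3 + b^2*(10*y - 35) + b*(-8*y^2 + 112*y - 142) - 80*y^2 + 120*y + 80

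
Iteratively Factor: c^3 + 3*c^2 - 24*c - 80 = (c + 4)*(c^2 - c - 20) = (c + 4)^2*(c - 5)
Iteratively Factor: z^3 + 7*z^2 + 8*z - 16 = (z + 4)*(z^2 + 3*z - 4) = (z - 1)*(z + 4)*(z + 4)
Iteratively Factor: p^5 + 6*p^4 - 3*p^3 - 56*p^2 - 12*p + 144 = (p + 3)*(p^4 + 3*p^3 - 12*p^2 - 20*p + 48) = (p - 2)*(p + 3)*(p^3 + 5*p^2 - 2*p - 24) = (p - 2)*(p + 3)*(p + 4)*(p^2 + p - 6) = (p - 2)^2*(p + 3)*(p + 4)*(p + 3)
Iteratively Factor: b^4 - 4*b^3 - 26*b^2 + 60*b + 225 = (b + 3)*(b^3 - 7*b^2 - 5*b + 75) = (b - 5)*(b + 3)*(b^2 - 2*b - 15) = (b - 5)*(b + 3)^2*(b - 5)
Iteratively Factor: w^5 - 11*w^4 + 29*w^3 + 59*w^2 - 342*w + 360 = (w - 5)*(w^4 - 6*w^3 - w^2 + 54*w - 72) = (w - 5)*(w + 3)*(w^3 - 9*w^2 + 26*w - 24) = (w - 5)*(w - 3)*(w + 3)*(w^2 - 6*w + 8) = (w - 5)*(w - 4)*(w - 3)*(w + 3)*(w - 2)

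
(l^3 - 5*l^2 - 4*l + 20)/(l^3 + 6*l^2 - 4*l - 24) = (l - 5)/(l + 6)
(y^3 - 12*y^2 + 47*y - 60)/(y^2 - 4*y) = y - 8 + 15/y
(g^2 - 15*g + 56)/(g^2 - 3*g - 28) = (g - 8)/(g + 4)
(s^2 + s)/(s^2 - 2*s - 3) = s/(s - 3)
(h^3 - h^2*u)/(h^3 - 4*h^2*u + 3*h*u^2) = h/(h - 3*u)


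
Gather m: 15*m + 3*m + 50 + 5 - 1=18*m + 54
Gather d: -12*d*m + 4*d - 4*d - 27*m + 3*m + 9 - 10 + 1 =-12*d*m - 24*m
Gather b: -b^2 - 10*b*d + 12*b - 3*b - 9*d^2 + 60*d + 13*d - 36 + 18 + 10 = -b^2 + b*(9 - 10*d) - 9*d^2 + 73*d - 8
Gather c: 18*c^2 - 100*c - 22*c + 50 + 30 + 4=18*c^2 - 122*c + 84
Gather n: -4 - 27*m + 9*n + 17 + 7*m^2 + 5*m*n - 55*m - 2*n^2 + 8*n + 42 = 7*m^2 - 82*m - 2*n^2 + n*(5*m + 17) + 55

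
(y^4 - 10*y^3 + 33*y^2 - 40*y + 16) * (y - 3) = y^5 - 13*y^4 + 63*y^3 - 139*y^2 + 136*y - 48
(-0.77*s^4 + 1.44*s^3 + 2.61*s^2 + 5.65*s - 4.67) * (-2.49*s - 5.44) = 1.9173*s^5 + 0.6032*s^4 - 14.3325*s^3 - 28.2669*s^2 - 19.1077*s + 25.4048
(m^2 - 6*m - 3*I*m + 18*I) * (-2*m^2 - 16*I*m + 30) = -2*m^4 + 12*m^3 - 10*I*m^3 - 18*m^2 + 60*I*m^2 + 108*m - 90*I*m + 540*I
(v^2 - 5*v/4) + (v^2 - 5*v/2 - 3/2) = 2*v^2 - 15*v/4 - 3/2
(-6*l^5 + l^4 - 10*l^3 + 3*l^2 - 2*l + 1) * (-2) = 12*l^5 - 2*l^4 + 20*l^3 - 6*l^2 + 4*l - 2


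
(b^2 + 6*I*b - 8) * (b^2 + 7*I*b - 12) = b^4 + 13*I*b^3 - 62*b^2 - 128*I*b + 96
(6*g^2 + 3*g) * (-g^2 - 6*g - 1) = -6*g^4 - 39*g^3 - 24*g^2 - 3*g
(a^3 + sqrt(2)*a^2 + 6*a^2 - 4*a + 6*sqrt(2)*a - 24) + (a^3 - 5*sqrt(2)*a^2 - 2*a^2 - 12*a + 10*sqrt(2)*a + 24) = 2*a^3 - 4*sqrt(2)*a^2 + 4*a^2 - 16*a + 16*sqrt(2)*a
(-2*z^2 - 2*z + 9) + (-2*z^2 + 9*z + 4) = -4*z^2 + 7*z + 13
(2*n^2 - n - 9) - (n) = 2*n^2 - 2*n - 9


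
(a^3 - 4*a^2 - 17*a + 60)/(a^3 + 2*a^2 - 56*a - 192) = (a^2 - 8*a + 15)/(a^2 - 2*a - 48)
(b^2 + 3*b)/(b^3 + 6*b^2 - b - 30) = b/(b^2 + 3*b - 10)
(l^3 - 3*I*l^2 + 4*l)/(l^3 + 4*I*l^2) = (l^2 - 3*I*l + 4)/(l*(l + 4*I))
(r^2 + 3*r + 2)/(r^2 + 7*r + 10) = (r + 1)/(r + 5)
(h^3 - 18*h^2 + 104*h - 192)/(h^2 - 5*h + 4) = (h^2 - 14*h + 48)/(h - 1)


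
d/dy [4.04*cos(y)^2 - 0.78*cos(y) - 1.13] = (0.78 - 8.08*cos(y))*sin(y)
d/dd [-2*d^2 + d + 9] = 1 - 4*d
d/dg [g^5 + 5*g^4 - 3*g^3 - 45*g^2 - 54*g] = 5*g^4 + 20*g^3 - 9*g^2 - 90*g - 54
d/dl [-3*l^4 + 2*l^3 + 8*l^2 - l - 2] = -12*l^3 + 6*l^2 + 16*l - 1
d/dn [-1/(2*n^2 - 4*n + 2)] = (n - 1)/(n^2 - 2*n + 1)^2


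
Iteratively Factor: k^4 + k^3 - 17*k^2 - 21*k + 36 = (k + 3)*(k^3 - 2*k^2 - 11*k + 12) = (k - 1)*(k + 3)*(k^2 - k - 12) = (k - 1)*(k + 3)^2*(k - 4)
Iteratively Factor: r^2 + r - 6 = (r - 2)*(r + 3)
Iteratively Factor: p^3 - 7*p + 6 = (p + 3)*(p^2 - 3*p + 2) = (p - 2)*(p + 3)*(p - 1)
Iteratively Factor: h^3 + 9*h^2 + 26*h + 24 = (h + 4)*(h^2 + 5*h + 6) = (h + 2)*(h + 4)*(h + 3)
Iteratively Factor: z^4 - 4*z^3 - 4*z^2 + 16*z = (z - 4)*(z^3 - 4*z) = z*(z - 4)*(z^2 - 4) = z*(z - 4)*(z - 2)*(z + 2)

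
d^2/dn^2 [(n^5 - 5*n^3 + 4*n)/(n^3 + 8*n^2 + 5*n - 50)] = 2*(n^4 + 20*n^3 + 150*n^2 + 158*n - 5)/(n^4 + 20*n^3 + 150*n^2 + 500*n + 625)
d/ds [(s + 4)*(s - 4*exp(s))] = s - (s + 4)*(4*exp(s) - 1) - 4*exp(s)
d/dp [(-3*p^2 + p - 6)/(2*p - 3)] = 3*(-2*p^2 + 6*p + 3)/(4*p^2 - 12*p + 9)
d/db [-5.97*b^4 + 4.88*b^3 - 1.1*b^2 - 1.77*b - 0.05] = -23.88*b^3 + 14.64*b^2 - 2.2*b - 1.77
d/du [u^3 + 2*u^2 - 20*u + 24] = 3*u^2 + 4*u - 20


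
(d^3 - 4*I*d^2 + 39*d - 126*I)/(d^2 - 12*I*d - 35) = (d^2 + 3*I*d + 18)/(d - 5*I)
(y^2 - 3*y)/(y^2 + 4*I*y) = (y - 3)/(y + 4*I)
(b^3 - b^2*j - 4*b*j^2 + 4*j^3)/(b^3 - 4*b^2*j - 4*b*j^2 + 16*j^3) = (b - j)/(b - 4*j)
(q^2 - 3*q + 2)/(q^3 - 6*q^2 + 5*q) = (q - 2)/(q*(q - 5))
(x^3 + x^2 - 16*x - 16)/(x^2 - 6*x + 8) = (x^2 + 5*x + 4)/(x - 2)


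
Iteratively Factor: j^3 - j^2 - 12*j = (j - 4)*(j^2 + 3*j) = (j - 4)*(j + 3)*(j)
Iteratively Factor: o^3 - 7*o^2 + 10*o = (o - 2)*(o^2 - 5*o) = o*(o - 2)*(o - 5)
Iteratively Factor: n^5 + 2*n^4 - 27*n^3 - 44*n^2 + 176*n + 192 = (n + 4)*(n^4 - 2*n^3 - 19*n^2 + 32*n + 48) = (n - 4)*(n + 4)*(n^3 + 2*n^2 - 11*n - 12) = (n - 4)*(n + 1)*(n + 4)*(n^2 + n - 12) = (n - 4)*(n - 3)*(n + 1)*(n + 4)*(n + 4)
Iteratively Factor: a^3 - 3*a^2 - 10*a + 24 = (a - 4)*(a^2 + a - 6) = (a - 4)*(a + 3)*(a - 2)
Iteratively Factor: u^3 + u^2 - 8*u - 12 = (u - 3)*(u^2 + 4*u + 4) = (u - 3)*(u + 2)*(u + 2)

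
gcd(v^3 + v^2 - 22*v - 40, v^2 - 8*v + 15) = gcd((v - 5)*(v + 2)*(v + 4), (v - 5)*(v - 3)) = v - 5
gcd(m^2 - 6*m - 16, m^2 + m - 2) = m + 2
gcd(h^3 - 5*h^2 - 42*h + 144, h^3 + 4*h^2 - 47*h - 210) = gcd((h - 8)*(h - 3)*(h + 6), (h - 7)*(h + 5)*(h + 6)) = h + 6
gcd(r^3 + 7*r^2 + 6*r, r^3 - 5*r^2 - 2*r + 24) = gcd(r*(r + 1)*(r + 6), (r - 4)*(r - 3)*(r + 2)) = 1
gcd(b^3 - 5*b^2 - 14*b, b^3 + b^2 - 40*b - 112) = b - 7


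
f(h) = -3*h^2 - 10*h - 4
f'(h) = -6*h - 10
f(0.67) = -12.05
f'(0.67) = -14.02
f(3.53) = -76.68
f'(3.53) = -31.18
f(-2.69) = 1.19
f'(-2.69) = 6.14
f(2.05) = -37.11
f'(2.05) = -22.30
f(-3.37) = -4.37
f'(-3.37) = 10.22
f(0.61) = -11.22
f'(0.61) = -13.66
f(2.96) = -59.88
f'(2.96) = -27.76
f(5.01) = -129.40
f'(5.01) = -40.06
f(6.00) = -172.00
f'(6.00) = -46.00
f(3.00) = -61.00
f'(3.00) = -28.00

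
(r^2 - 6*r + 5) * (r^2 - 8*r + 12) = r^4 - 14*r^3 + 65*r^2 - 112*r + 60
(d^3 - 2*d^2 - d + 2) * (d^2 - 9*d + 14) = d^5 - 11*d^4 + 31*d^3 - 17*d^2 - 32*d + 28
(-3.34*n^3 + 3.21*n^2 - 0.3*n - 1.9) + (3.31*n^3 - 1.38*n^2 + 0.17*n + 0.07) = -0.0299999999999998*n^3 + 1.83*n^2 - 0.13*n - 1.83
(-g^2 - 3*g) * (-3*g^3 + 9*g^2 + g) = 3*g^5 - 28*g^3 - 3*g^2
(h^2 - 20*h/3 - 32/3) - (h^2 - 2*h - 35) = 73/3 - 14*h/3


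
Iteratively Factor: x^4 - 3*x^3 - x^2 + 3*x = (x - 1)*(x^3 - 2*x^2 - 3*x) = (x - 3)*(x - 1)*(x^2 + x) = x*(x - 3)*(x - 1)*(x + 1)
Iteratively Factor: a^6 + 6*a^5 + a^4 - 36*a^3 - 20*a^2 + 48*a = (a + 4)*(a^5 + 2*a^4 - 7*a^3 - 8*a^2 + 12*a) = a*(a + 4)*(a^4 + 2*a^3 - 7*a^2 - 8*a + 12) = a*(a + 2)*(a + 4)*(a^3 - 7*a + 6) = a*(a + 2)*(a + 3)*(a + 4)*(a^2 - 3*a + 2) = a*(a - 2)*(a + 2)*(a + 3)*(a + 4)*(a - 1)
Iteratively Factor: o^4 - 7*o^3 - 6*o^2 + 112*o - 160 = (o - 5)*(o^3 - 2*o^2 - 16*o + 32) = (o - 5)*(o - 4)*(o^2 + 2*o - 8) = (o - 5)*(o - 4)*(o + 4)*(o - 2)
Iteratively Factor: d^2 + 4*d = (d)*(d + 4)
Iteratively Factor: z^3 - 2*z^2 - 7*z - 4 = (z + 1)*(z^2 - 3*z - 4) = (z - 4)*(z + 1)*(z + 1)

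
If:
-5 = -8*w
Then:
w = 5/8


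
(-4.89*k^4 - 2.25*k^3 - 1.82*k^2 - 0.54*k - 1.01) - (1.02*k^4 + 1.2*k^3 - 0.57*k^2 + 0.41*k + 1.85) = -5.91*k^4 - 3.45*k^3 - 1.25*k^2 - 0.95*k - 2.86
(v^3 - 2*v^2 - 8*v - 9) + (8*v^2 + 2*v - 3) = v^3 + 6*v^2 - 6*v - 12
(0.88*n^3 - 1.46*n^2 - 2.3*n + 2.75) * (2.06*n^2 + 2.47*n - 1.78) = 1.8128*n^5 - 0.834*n^4 - 9.9106*n^3 + 2.5828*n^2 + 10.8865*n - 4.895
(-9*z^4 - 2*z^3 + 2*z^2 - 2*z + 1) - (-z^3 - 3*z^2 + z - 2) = -9*z^4 - z^3 + 5*z^2 - 3*z + 3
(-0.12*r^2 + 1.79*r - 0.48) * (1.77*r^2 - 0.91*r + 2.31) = -0.2124*r^4 + 3.2775*r^3 - 2.7557*r^2 + 4.5717*r - 1.1088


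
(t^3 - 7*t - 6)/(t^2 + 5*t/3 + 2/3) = 3*(t^2 - t - 6)/(3*t + 2)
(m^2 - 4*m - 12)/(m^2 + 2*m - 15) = (m^2 - 4*m - 12)/(m^2 + 2*m - 15)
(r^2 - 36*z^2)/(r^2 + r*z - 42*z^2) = (r + 6*z)/(r + 7*z)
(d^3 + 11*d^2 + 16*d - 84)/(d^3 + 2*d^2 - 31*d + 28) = (d^2 + 4*d - 12)/(d^2 - 5*d + 4)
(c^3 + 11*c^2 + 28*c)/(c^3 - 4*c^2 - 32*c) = (c + 7)/(c - 8)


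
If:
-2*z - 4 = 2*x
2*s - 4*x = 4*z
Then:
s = -4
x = -z - 2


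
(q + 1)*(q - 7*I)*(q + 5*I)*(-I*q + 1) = -I*q^4 - q^3 - I*q^3 - q^2 - 37*I*q^2 + 35*q - 37*I*q + 35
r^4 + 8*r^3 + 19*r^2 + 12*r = r*(r + 1)*(r + 3)*(r + 4)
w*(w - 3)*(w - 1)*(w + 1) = w^4 - 3*w^3 - w^2 + 3*w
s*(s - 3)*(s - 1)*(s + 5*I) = s^4 - 4*s^3 + 5*I*s^3 + 3*s^2 - 20*I*s^2 + 15*I*s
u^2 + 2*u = u*(u + 2)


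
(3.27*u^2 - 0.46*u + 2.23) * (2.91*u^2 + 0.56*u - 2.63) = 9.5157*u^4 + 0.4926*u^3 - 2.3684*u^2 + 2.4586*u - 5.8649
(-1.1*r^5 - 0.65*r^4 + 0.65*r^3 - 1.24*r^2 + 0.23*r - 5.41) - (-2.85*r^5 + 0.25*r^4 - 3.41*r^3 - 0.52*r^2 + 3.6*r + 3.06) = 1.75*r^5 - 0.9*r^4 + 4.06*r^3 - 0.72*r^2 - 3.37*r - 8.47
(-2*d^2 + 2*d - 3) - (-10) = -2*d^2 + 2*d + 7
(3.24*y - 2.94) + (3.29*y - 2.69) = 6.53*y - 5.63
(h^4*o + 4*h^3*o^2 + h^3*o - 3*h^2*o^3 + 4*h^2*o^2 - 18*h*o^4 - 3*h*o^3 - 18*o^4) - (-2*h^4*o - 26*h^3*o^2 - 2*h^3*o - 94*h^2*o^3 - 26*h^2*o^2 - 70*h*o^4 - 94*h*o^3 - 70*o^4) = 3*h^4*o + 30*h^3*o^2 + 3*h^3*o + 91*h^2*o^3 + 30*h^2*o^2 + 52*h*o^4 + 91*h*o^3 + 52*o^4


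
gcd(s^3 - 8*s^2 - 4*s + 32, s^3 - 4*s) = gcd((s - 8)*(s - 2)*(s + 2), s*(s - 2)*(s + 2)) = s^2 - 4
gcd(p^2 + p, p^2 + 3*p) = p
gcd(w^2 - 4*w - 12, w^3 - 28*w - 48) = w^2 - 4*w - 12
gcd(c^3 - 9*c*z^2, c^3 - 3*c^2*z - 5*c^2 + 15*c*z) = -c^2 + 3*c*z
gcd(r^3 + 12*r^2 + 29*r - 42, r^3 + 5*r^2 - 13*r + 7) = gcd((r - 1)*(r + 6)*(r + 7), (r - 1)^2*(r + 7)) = r^2 + 6*r - 7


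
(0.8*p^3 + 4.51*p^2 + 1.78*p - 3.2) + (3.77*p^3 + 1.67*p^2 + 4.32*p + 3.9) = 4.57*p^3 + 6.18*p^2 + 6.1*p + 0.7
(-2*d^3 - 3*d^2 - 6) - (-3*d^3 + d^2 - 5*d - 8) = d^3 - 4*d^2 + 5*d + 2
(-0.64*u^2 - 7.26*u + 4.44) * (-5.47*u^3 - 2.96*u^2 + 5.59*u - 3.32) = 3.5008*u^5 + 41.6066*u^4 - 6.3748*u^3 - 51.601*u^2 + 48.9228*u - 14.7408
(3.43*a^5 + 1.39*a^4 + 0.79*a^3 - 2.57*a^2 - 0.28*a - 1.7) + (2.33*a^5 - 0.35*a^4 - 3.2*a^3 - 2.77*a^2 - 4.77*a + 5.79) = 5.76*a^5 + 1.04*a^4 - 2.41*a^3 - 5.34*a^2 - 5.05*a + 4.09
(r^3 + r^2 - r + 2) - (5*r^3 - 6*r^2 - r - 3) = -4*r^3 + 7*r^2 + 5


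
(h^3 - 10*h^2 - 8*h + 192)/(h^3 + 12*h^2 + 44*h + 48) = (h^2 - 14*h + 48)/(h^2 + 8*h + 12)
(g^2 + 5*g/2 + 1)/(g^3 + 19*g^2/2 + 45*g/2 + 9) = (g + 2)/(g^2 + 9*g + 18)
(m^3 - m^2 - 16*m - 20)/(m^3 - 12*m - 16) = (m - 5)/(m - 4)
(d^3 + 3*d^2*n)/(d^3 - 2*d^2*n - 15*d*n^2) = d/(d - 5*n)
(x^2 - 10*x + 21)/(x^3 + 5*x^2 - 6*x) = (x^2 - 10*x + 21)/(x*(x^2 + 5*x - 6))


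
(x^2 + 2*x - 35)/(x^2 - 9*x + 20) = (x + 7)/(x - 4)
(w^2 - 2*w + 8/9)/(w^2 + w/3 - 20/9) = (3*w - 2)/(3*w + 5)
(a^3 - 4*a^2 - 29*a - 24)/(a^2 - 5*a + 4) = (a^3 - 4*a^2 - 29*a - 24)/(a^2 - 5*a + 4)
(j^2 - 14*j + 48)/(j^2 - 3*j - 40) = (j - 6)/(j + 5)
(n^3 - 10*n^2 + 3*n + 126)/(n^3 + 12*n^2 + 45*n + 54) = (n^2 - 13*n + 42)/(n^2 + 9*n + 18)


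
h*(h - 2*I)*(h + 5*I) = h^3 + 3*I*h^2 + 10*h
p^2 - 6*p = p*(p - 6)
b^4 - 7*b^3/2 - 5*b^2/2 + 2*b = b*(b - 4)*(b - 1/2)*(b + 1)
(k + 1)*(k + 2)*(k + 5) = k^3 + 8*k^2 + 17*k + 10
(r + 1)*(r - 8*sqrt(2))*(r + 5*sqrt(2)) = r^3 - 3*sqrt(2)*r^2 + r^2 - 80*r - 3*sqrt(2)*r - 80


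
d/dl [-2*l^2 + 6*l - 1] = 6 - 4*l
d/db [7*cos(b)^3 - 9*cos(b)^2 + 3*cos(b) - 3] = 3*(-7*cos(b)^2 + 6*cos(b) - 1)*sin(b)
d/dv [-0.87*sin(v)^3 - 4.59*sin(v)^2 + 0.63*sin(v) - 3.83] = (-2.61*sin(v)^2 - 9.18*sin(v) + 0.63)*cos(v)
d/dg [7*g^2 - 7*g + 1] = 14*g - 7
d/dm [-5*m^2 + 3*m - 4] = 3 - 10*m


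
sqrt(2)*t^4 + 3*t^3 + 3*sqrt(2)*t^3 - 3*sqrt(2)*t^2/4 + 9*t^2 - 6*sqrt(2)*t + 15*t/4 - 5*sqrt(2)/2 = (t + 5/2)*(t - sqrt(2)/2)*(t + 2*sqrt(2))*(sqrt(2)*t + sqrt(2)/2)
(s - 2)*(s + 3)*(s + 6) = s^3 + 7*s^2 - 36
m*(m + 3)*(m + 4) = m^3 + 7*m^2 + 12*m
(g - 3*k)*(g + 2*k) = g^2 - g*k - 6*k^2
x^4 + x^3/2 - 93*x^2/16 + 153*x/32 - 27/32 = (x - 3/2)*(x - 3/4)*(x - 1/4)*(x + 3)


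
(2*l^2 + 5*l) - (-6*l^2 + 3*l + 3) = 8*l^2 + 2*l - 3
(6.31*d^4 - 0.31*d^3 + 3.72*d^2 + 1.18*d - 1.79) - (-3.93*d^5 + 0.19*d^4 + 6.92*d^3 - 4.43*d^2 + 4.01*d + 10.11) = 3.93*d^5 + 6.12*d^4 - 7.23*d^3 + 8.15*d^2 - 2.83*d - 11.9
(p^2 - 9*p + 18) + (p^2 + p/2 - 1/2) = 2*p^2 - 17*p/2 + 35/2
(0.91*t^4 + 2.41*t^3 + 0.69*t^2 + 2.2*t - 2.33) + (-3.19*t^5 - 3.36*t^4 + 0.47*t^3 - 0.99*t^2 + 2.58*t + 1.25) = -3.19*t^5 - 2.45*t^4 + 2.88*t^3 - 0.3*t^2 + 4.78*t - 1.08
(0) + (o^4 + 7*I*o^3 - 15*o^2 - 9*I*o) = o^4 + 7*I*o^3 - 15*o^2 - 9*I*o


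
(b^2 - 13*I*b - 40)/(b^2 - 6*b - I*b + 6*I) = (b^2 - 13*I*b - 40)/(b^2 - 6*b - I*b + 6*I)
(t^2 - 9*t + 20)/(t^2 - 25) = (t - 4)/(t + 5)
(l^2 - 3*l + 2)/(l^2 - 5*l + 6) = (l - 1)/(l - 3)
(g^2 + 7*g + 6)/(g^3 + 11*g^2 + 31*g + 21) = (g + 6)/(g^2 + 10*g + 21)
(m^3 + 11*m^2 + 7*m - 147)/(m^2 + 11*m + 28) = (m^2 + 4*m - 21)/(m + 4)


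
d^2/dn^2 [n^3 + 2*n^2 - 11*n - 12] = 6*n + 4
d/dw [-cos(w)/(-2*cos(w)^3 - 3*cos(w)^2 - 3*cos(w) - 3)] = 4*(4*cos(w)^3 + 3*cos(w)^2 - 3)*sin(w)/(9*cos(w) + 3*cos(2*w) + cos(3*w) + 9)^2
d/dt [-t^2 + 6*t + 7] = 6 - 2*t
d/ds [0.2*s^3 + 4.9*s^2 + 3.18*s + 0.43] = 0.6*s^2 + 9.8*s + 3.18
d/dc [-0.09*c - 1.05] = -0.0900000000000000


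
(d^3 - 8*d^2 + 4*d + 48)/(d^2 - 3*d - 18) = (d^2 - 2*d - 8)/(d + 3)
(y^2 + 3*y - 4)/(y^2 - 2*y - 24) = (y - 1)/(y - 6)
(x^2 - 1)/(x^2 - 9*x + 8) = (x + 1)/(x - 8)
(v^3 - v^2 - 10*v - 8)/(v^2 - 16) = (v^2 + 3*v + 2)/(v + 4)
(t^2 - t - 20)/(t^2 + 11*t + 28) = (t - 5)/(t + 7)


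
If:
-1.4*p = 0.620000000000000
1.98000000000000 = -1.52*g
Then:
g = -1.30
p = -0.44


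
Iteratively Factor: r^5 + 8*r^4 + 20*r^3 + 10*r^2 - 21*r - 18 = (r + 3)*(r^4 + 5*r^3 + 5*r^2 - 5*r - 6) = (r - 1)*(r + 3)*(r^3 + 6*r^2 + 11*r + 6) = (r - 1)*(r + 1)*(r + 3)*(r^2 + 5*r + 6) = (r - 1)*(r + 1)*(r + 2)*(r + 3)*(r + 3)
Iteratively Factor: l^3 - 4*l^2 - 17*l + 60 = (l - 5)*(l^2 + l - 12) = (l - 5)*(l + 4)*(l - 3)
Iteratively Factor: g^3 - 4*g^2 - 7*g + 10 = (g - 5)*(g^2 + g - 2) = (g - 5)*(g + 2)*(g - 1)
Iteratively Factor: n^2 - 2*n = (n - 2)*(n)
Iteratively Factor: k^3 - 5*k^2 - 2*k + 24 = (k - 4)*(k^2 - k - 6) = (k - 4)*(k - 3)*(k + 2)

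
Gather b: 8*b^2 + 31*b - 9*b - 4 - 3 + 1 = 8*b^2 + 22*b - 6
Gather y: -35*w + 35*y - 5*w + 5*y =-40*w + 40*y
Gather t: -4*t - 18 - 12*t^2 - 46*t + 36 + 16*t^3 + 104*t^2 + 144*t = 16*t^3 + 92*t^2 + 94*t + 18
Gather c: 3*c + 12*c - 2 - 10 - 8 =15*c - 20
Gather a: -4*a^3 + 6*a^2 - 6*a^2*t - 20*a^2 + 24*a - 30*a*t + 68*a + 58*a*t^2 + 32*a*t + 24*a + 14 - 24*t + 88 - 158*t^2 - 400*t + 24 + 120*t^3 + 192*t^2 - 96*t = -4*a^3 + a^2*(-6*t - 14) + a*(58*t^2 + 2*t + 116) + 120*t^3 + 34*t^2 - 520*t + 126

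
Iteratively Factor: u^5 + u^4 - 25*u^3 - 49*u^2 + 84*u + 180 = (u + 2)*(u^4 - u^3 - 23*u^2 - 3*u + 90) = (u + 2)*(u + 3)*(u^3 - 4*u^2 - 11*u + 30) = (u - 2)*(u + 2)*(u + 3)*(u^2 - 2*u - 15) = (u - 2)*(u + 2)*(u + 3)^2*(u - 5)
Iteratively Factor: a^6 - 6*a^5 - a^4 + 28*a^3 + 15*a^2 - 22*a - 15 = (a + 1)*(a^5 - 7*a^4 + 6*a^3 + 22*a^2 - 7*a - 15) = (a + 1)^2*(a^4 - 8*a^3 + 14*a^2 + 8*a - 15) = (a - 5)*(a + 1)^2*(a^3 - 3*a^2 - a + 3) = (a - 5)*(a - 1)*(a + 1)^2*(a^2 - 2*a - 3) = (a - 5)*(a - 3)*(a - 1)*(a + 1)^2*(a + 1)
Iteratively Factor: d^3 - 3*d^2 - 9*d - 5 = (d + 1)*(d^2 - 4*d - 5) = (d + 1)^2*(d - 5)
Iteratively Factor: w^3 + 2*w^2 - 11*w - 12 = (w - 3)*(w^2 + 5*w + 4) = (w - 3)*(w + 1)*(w + 4)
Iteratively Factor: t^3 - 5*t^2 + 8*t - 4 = (t - 2)*(t^2 - 3*t + 2) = (t - 2)*(t - 1)*(t - 2)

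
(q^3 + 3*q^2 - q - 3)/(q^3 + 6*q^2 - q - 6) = (q + 3)/(q + 6)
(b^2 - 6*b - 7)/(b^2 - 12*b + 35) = (b + 1)/(b - 5)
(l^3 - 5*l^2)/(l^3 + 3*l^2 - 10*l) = l*(l - 5)/(l^2 + 3*l - 10)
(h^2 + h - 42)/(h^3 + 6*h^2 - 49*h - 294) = (h - 6)/(h^2 - h - 42)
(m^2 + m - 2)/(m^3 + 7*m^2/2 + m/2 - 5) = 2/(2*m + 5)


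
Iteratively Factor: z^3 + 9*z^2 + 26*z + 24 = (z + 3)*(z^2 + 6*z + 8) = (z + 3)*(z + 4)*(z + 2)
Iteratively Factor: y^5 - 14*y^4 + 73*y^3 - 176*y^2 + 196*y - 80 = (y - 2)*(y^4 - 12*y^3 + 49*y^2 - 78*y + 40) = (y - 2)*(y - 1)*(y^3 - 11*y^2 + 38*y - 40) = (y - 4)*(y - 2)*(y - 1)*(y^2 - 7*y + 10) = (y - 4)*(y - 2)^2*(y - 1)*(y - 5)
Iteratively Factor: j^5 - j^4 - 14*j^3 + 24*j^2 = (j - 3)*(j^4 + 2*j^3 - 8*j^2) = (j - 3)*(j - 2)*(j^3 + 4*j^2) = j*(j - 3)*(j - 2)*(j^2 + 4*j) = j*(j - 3)*(j - 2)*(j + 4)*(j)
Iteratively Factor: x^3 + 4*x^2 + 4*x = (x)*(x^2 + 4*x + 4) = x*(x + 2)*(x + 2)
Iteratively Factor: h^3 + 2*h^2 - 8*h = (h + 4)*(h^2 - 2*h) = h*(h + 4)*(h - 2)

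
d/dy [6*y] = 6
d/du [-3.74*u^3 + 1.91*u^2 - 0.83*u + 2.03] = -11.22*u^2 + 3.82*u - 0.83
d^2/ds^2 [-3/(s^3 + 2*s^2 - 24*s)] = 6*(s*(3*s + 2)*(s^2 + 2*s - 24) - (3*s^2 + 4*s - 24)^2)/(s^3*(s^2 + 2*s - 24)^3)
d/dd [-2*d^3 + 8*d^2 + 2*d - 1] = -6*d^2 + 16*d + 2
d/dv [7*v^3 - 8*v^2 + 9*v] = 21*v^2 - 16*v + 9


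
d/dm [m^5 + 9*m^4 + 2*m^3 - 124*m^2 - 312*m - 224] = 5*m^4 + 36*m^3 + 6*m^2 - 248*m - 312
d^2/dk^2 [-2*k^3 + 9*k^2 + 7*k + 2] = 18 - 12*k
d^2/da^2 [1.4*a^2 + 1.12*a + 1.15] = 2.80000000000000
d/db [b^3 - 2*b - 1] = 3*b^2 - 2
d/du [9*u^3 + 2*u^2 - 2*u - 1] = 27*u^2 + 4*u - 2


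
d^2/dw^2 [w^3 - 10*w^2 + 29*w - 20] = 6*w - 20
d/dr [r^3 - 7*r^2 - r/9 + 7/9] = 3*r^2 - 14*r - 1/9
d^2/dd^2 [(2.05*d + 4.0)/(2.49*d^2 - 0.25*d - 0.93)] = ((-30.627*d - 18.895)*(-2.49*d^2 + 0.25*d + 0.93) - (2.05*d + 4.0)*(4.98*d - 0.25)*(9.96*d - 0.5))/(-2.49*d^2 + 0.25*d + 0.93)^3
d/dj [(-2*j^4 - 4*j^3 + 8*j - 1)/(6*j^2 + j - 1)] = (-24*j^5 - 30*j^4 - 36*j^2 + 12*j - 7)/(36*j^4 + 12*j^3 - 11*j^2 - 2*j + 1)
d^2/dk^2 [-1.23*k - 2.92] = 0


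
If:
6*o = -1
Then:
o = -1/6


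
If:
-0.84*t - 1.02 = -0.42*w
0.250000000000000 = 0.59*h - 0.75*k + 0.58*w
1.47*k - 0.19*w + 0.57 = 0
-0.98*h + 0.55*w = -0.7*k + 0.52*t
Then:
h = 0.23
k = -0.43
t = -1.40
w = -0.36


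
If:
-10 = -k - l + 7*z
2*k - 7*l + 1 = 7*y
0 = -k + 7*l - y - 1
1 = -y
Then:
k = -8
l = -8/7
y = -1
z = -134/49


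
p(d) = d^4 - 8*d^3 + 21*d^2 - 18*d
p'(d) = 4*d^3 - 24*d^2 + 42*d - 18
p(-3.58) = 864.91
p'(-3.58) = -659.48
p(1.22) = -3.02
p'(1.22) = 4.78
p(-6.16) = 4217.57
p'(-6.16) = -2122.39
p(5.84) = 180.88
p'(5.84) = 205.45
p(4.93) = 53.81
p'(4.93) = 85.04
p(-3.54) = 838.82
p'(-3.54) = -644.89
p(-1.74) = 146.21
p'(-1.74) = -184.81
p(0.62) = -4.85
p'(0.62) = -0.23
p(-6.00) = 3888.00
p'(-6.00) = -1998.00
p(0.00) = 0.00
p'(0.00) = -18.00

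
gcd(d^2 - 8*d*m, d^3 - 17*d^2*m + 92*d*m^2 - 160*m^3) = d - 8*m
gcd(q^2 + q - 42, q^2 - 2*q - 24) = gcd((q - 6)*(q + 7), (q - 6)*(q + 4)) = q - 6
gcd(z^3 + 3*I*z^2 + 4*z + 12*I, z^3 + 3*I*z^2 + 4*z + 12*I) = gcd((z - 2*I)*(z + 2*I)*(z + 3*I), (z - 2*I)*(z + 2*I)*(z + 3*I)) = z^3 + 3*I*z^2 + 4*z + 12*I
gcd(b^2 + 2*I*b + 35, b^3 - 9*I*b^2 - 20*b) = b - 5*I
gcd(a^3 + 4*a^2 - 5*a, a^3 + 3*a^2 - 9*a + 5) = a^2 + 4*a - 5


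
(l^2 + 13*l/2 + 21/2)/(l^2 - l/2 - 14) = (l + 3)/(l - 4)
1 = 1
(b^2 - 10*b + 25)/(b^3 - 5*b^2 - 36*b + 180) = (b - 5)/(b^2 - 36)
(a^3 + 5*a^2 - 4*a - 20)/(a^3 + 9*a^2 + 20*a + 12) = (a^2 + 3*a - 10)/(a^2 + 7*a + 6)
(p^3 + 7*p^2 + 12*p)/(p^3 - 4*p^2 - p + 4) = p*(p^2 + 7*p + 12)/(p^3 - 4*p^2 - p + 4)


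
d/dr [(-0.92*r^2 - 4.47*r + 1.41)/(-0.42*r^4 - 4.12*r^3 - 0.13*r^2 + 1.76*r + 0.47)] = (-0.7728*r^5 - 9.4226*r^4 - 34.464*r^3 + 15.2273*r^2 - 0.498200000000001*r - 4.5825)/(0.1764*r^8 + 3.4608*r^7 + 17.0836*r^6 - 0.4072*r^5 - 14.8803*r^4 - 4.3304*r^3 + 2.9754*r^2 + 1.6544*r + 0.2209)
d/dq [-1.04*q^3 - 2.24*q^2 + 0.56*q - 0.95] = -3.12*q^2 - 4.48*q + 0.56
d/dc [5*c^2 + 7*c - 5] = 10*c + 7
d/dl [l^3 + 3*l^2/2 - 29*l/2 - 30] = 3*l^2 + 3*l - 29/2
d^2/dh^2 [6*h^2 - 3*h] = 12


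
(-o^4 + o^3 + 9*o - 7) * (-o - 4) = o^5 + 3*o^4 - 4*o^3 - 9*o^2 - 29*o + 28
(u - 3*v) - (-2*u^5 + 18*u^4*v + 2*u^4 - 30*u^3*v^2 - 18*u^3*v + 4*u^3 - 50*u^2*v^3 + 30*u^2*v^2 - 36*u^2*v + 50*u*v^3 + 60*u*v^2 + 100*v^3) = 2*u^5 - 18*u^4*v - 2*u^4 + 30*u^3*v^2 + 18*u^3*v - 4*u^3 + 50*u^2*v^3 - 30*u^2*v^2 + 36*u^2*v - 50*u*v^3 - 60*u*v^2 + u - 100*v^3 - 3*v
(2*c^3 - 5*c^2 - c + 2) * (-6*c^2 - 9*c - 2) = -12*c^5 + 12*c^4 + 47*c^3 + 7*c^2 - 16*c - 4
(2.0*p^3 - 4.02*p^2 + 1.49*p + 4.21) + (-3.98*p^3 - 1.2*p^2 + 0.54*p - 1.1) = -1.98*p^3 - 5.22*p^2 + 2.03*p + 3.11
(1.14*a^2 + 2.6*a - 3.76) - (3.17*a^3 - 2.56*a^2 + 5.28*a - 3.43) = -3.17*a^3 + 3.7*a^2 - 2.68*a - 0.33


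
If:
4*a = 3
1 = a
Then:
No Solution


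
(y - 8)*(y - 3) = y^2 - 11*y + 24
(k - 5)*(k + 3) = k^2 - 2*k - 15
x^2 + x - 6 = (x - 2)*(x + 3)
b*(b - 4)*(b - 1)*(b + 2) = b^4 - 3*b^3 - 6*b^2 + 8*b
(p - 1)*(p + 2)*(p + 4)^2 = p^4 + 9*p^3 + 22*p^2 - 32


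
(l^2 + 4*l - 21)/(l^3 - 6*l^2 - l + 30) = (l + 7)/(l^2 - 3*l - 10)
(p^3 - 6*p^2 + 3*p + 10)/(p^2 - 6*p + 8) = (p^2 - 4*p - 5)/(p - 4)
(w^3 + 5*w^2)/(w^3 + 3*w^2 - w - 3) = w^2*(w + 5)/(w^3 + 3*w^2 - w - 3)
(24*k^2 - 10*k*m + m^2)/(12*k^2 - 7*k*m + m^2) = (6*k - m)/(3*k - m)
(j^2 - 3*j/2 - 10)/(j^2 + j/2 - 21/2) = (2*j^2 - 3*j - 20)/(2*j^2 + j - 21)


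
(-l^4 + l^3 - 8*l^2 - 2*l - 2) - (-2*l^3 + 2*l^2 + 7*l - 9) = -l^4 + 3*l^3 - 10*l^2 - 9*l + 7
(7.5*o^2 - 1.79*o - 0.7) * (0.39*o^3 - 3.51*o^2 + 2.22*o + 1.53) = 2.925*o^5 - 27.0231*o^4 + 22.6599*o^3 + 9.9582*o^2 - 4.2927*o - 1.071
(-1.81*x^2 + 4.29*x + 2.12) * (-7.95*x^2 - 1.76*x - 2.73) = 14.3895*x^4 - 30.9199*x^3 - 19.4631*x^2 - 15.4429*x - 5.7876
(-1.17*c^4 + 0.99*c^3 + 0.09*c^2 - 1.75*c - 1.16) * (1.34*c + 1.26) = -1.5678*c^5 - 0.1476*c^4 + 1.368*c^3 - 2.2316*c^2 - 3.7594*c - 1.4616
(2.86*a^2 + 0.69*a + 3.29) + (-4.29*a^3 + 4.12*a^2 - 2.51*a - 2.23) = -4.29*a^3 + 6.98*a^2 - 1.82*a + 1.06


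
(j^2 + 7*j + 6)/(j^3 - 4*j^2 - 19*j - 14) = (j + 6)/(j^2 - 5*j - 14)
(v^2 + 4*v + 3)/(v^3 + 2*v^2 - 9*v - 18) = (v + 1)/(v^2 - v - 6)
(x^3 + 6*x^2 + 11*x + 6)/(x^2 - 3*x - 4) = (x^2 + 5*x + 6)/(x - 4)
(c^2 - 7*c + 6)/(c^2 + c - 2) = (c - 6)/(c + 2)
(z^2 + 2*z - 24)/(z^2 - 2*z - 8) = (z + 6)/(z + 2)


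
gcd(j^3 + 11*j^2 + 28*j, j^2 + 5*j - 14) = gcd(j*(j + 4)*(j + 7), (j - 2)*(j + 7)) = j + 7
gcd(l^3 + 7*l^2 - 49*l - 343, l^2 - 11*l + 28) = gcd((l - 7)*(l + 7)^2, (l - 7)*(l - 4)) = l - 7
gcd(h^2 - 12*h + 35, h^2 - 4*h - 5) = h - 5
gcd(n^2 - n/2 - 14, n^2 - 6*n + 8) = n - 4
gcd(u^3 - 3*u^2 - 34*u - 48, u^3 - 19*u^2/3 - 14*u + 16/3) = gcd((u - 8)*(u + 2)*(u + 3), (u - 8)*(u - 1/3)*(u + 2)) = u^2 - 6*u - 16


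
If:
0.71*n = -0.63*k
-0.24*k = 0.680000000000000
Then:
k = -2.83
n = 2.51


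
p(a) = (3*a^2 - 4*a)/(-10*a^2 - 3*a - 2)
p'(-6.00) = -0.01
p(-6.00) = -0.38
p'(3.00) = -0.05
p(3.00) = -0.15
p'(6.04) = -0.01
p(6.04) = -0.22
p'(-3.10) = -0.05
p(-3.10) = -0.46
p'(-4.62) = -0.02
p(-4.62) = -0.41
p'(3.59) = -0.03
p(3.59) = -0.17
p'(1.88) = -0.10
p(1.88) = -0.07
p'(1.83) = -0.11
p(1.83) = -0.07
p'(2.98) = -0.05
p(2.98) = -0.15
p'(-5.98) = -0.01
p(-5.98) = -0.38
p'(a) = (6*a - 4)/(-10*a^2 - 3*a - 2) + (20*a + 3)*(3*a^2 - 4*a)/(-10*a^2 - 3*a - 2)^2 = (-49*a^2 - 12*a + 8)/(100*a^4 + 60*a^3 + 49*a^2 + 12*a + 4)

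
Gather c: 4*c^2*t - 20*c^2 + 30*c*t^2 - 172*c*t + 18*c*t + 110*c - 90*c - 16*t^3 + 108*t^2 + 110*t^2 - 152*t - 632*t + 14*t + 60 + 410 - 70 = c^2*(4*t - 20) + c*(30*t^2 - 154*t + 20) - 16*t^3 + 218*t^2 - 770*t + 400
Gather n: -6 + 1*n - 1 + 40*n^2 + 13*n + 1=40*n^2 + 14*n - 6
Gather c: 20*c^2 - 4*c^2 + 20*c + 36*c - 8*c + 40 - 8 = 16*c^2 + 48*c + 32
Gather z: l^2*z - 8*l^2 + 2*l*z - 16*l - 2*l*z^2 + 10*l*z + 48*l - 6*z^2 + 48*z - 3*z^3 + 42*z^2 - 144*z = -8*l^2 + 32*l - 3*z^3 + z^2*(36 - 2*l) + z*(l^2 + 12*l - 96)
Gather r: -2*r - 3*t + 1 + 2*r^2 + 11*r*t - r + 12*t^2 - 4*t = 2*r^2 + r*(11*t - 3) + 12*t^2 - 7*t + 1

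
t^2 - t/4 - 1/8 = (t - 1/2)*(t + 1/4)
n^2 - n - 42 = (n - 7)*(n + 6)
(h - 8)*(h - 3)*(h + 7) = h^3 - 4*h^2 - 53*h + 168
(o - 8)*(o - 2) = o^2 - 10*o + 16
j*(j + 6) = j^2 + 6*j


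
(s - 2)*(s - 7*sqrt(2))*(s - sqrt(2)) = s^3 - 8*sqrt(2)*s^2 - 2*s^2 + 14*s + 16*sqrt(2)*s - 28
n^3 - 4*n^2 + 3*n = n*(n - 3)*(n - 1)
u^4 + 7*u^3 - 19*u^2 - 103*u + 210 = (u - 3)*(u - 2)*(u + 5)*(u + 7)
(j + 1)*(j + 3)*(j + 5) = j^3 + 9*j^2 + 23*j + 15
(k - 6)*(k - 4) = k^2 - 10*k + 24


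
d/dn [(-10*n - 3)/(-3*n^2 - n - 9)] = (30*n^2 + 10*n - (6*n + 1)*(10*n + 3) + 90)/(3*n^2 + n + 9)^2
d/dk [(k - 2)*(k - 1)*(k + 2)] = 3*k^2 - 2*k - 4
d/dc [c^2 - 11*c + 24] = 2*c - 11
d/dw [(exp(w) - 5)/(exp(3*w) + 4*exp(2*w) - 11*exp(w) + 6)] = (-2*exp(2*w) + 9*exp(w) + 49)*exp(w)/(exp(5*w) + 9*exp(4*w) + 3*exp(3*w) - 73*exp(2*w) + 96*exp(w) - 36)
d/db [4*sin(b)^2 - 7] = 4*sin(2*b)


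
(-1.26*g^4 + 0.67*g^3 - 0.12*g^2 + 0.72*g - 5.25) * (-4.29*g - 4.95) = 5.4054*g^5 + 3.3627*g^4 - 2.8017*g^3 - 2.4948*g^2 + 18.9585*g + 25.9875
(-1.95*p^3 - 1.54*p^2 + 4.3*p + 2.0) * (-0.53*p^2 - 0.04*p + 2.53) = 1.0335*p^5 + 0.8942*p^4 - 7.1509*p^3 - 5.1282*p^2 + 10.799*p + 5.06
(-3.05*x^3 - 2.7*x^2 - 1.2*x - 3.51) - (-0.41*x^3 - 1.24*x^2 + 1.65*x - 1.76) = -2.64*x^3 - 1.46*x^2 - 2.85*x - 1.75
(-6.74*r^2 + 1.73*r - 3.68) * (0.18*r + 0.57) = -1.2132*r^3 - 3.5304*r^2 + 0.3237*r - 2.0976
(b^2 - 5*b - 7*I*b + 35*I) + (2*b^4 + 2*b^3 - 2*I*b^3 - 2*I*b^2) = 2*b^4 + 2*b^3 - 2*I*b^3 + b^2 - 2*I*b^2 - 5*b - 7*I*b + 35*I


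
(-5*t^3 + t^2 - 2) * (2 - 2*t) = 10*t^4 - 12*t^3 + 2*t^2 + 4*t - 4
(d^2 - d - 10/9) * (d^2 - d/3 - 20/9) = d^4 - 4*d^3/3 - 3*d^2 + 70*d/27 + 200/81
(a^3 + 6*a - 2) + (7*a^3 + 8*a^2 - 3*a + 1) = 8*a^3 + 8*a^2 + 3*a - 1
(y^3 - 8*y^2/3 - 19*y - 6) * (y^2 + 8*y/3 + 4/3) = y^5 - 223*y^3/9 - 542*y^2/9 - 124*y/3 - 8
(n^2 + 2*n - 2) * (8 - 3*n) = -3*n^3 + 2*n^2 + 22*n - 16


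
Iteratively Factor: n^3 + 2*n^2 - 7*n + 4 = (n + 4)*(n^2 - 2*n + 1) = (n - 1)*(n + 4)*(n - 1)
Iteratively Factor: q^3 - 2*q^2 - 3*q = (q + 1)*(q^2 - 3*q) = q*(q + 1)*(q - 3)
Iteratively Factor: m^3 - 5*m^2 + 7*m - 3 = (m - 1)*(m^2 - 4*m + 3) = (m - 3)*(m - 1)*(m - 1)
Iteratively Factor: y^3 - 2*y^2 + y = (y - 1)*(y^2 - y) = y*(y - 1)*(y - 1)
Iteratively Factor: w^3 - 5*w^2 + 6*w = (w)*(w^2 - 5*w + 6) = w*(w - 2)*(w - 3)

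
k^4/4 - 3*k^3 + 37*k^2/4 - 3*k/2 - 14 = (k/4 + 1/4)*(k - 7)*(k - 4)*(k - 2)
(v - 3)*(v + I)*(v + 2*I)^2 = v^4 - 3*v^3 + 5*I*v^3 - 8*v^2 - 15*I*v^2 + 24*v - 4*I*v + 12*I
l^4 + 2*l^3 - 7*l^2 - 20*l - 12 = (l - 3)*(l + 1)*(l + 2)^2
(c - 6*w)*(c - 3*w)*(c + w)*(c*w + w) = c^4*w - 8*c^3*w^2 + c^3*w + 9*c^2*w^3 - 8*c^2*w^2 + 18*c*w^4 + 9*c*w^3 + 18*w^4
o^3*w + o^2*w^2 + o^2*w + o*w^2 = o*(o + w)*(o*w + w)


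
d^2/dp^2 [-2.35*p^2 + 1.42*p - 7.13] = -4.70000000000000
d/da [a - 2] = 1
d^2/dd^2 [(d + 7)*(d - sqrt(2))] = 2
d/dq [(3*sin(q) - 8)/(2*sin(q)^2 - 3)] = (-6*sin(q)^2 + 32*sin(q) - 9)*cos(q)/(2*sin(q)^2 - 3)^2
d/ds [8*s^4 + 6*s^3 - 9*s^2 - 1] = 2*s*(16*s^2 + 9*s - 9)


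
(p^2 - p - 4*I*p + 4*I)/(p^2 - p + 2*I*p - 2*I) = (p - 4*I)/(p + 2*I)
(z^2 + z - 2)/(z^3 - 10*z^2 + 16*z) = (z^2 + z - 2)/(z*(z^2 - 10*z + 16))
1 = 1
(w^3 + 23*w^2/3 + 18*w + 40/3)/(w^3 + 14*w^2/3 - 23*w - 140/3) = (w^2 + 6*w + 8)/(w^2 + 3*w - 28)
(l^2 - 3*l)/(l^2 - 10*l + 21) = l/(l - 7)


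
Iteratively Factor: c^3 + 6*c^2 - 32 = (c - 2)*(c^2 + 8*c + 16) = (c - 2)*(c + 4)*(c + 4)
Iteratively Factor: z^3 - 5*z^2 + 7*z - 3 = (z - 1)*(z^2 - 4*z + 3) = (z - 1)^2*(z - 3)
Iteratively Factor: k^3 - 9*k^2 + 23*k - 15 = (k - 5)*(k^2 - 4*k + 3) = (k - 5)*(k - 1)*(k - 3)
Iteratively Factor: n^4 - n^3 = (n)*(n^3 - n^2) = n^2*(n^2 - n) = n^2*(n - 1)*(n)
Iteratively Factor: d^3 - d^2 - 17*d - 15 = (d + 1)*(d^2 - 2*d - 15) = (d + 1)*(d + 3)*(d - 5)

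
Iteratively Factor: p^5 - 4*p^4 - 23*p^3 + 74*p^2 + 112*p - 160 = (p + 2)*(p^4 - 6*p^3 - 11*p^2 + 96*p - 80) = (p - 5)*(p + 2)*(p^3 - p^2 - 16*p + 16) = (p - 5)*(p - 1)*(p + 2)*(p^2 - 16) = (p - 5)*(p - 1)*(p + 2)*(p + 4)*(p - 4)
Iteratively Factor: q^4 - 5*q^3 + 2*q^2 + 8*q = (q + 1)*(q^3 - 6*q^2 + 8*q) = (q - 4)*(q + 1)*(q^2 - 2*q) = (q - 4)*(q - 2)*(q + 1)*(q)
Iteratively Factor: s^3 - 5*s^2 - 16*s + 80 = (s - 5)*(s^2 - 16) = (s - 5)*(s + 4)*(s - 4)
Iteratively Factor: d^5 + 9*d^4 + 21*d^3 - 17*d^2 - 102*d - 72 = (d + 4)*(d^4 + 5*d^3 + d^2 - 21*d - 18) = (d + 3)*(d + 4)*(d^3 + 2*d^2 - 5*d - 6) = (d + 3)^2*(d + 4)*(d^2 - d - 2) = (d - 2)*(d + 3)^2*(d + 4)*(d + 1)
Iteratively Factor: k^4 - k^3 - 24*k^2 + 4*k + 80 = (k + 4)*(k^3 - 5*k^2 - 4*k + 20) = (k + 2)*(k + 4)*(k^2 - 7*k + 10) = (k - 2)*(k + 2)*(k + 4)*(k - 5)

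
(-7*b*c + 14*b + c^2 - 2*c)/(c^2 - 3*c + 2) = (-7*b + c)/(c - 1)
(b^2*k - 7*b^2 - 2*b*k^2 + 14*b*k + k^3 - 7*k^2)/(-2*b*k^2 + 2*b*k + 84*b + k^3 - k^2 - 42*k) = (-b^2 + 2*b*k - k^2)/(2*b*k + 12*b - k^2 - 6*k)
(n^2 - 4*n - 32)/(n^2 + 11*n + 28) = (n - 8)/(n + 7)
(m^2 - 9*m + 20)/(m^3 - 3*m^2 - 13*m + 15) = (m - 4)/(m^2 + 2*m - 3)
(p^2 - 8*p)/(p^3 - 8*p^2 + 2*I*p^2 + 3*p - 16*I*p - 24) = p/(p^2 + 2*I*p + 3)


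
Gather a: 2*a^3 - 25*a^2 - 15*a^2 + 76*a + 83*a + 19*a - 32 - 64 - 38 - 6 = 2*a^3 - 40*a^2 + 178*a - 140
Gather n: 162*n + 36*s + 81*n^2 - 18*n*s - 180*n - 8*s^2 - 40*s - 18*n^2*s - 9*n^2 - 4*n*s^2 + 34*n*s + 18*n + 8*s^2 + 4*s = n^2*(72 - 18*s) + n*(-4*s^2 + 16*s)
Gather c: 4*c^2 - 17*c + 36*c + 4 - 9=4*c^2 + 19*c - 5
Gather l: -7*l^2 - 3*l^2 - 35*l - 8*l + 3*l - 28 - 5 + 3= -10*l^2 - 40*l - 30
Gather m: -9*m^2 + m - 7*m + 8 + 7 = -9*m^2 - 6*m + 15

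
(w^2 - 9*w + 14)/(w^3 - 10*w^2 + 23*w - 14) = 1/(w - 1)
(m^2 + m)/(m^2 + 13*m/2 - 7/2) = 2*m*(m + 1)/(2*m^2 + 13*m - 7)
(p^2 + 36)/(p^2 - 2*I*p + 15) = (p^2 + 36)/(p^2 - 2*I*p + 15)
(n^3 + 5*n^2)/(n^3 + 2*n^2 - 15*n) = n/(n - 3)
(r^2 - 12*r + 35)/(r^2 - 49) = (r - 5)/(r + 7)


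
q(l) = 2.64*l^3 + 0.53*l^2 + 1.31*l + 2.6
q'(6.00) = 292.79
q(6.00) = 599.78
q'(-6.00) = 280.07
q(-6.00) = -556.42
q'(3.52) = 103.17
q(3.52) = 128.92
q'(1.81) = 29.18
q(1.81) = 22.36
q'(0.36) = 2.72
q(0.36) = 3.26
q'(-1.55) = 18.69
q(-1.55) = -7.99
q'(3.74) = 116.06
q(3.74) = 153.02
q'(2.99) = 75.28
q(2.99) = 81.82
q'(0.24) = 2.02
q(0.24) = 2.98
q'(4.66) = 178.24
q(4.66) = 287.37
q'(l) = 7.92*l^2 + 1.06*l + 1.31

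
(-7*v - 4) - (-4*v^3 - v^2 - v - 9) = 4*v^3 + v^2 - 6*v + 5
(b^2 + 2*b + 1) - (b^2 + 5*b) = 1 - 3*b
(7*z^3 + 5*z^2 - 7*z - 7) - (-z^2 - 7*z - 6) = 7*z^3 + 6*z^2 - 1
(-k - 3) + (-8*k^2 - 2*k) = -8*k^2 - 3*k - 3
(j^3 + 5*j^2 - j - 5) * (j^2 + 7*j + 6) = j^5 + 12*j^4 + 40*j^3 + 18*j^2 - 41*j - 30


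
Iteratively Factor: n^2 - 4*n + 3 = (n - 3)*(n - 1)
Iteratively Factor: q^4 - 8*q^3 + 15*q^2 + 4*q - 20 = (q + 1)*(q^3 - 9*q^2 + 24*q - 20) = (q - 2)*(q + 1)*(q^2 - 7*q + 10) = (q - 2)^2*(q + 1)*(q - 5)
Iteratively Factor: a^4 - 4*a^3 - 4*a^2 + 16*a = (a + 2)*(a^3 - 6*a^2 + 8*a) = (a - 4)*(a + 2)*(a^2 - 2*a) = a*(a - 4)*(a + 2)*(a - 2)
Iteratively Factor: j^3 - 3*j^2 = (j)*(j^2 - 3*j) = j^2*(j - 3)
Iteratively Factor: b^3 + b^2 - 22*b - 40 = (b + 4)*(b^2 - 3*b - 10) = (b + 2)*(b + 4)*(b - 5)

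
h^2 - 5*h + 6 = (h - 3)*(h - 2)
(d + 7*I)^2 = d^2 + 14*I*d - 49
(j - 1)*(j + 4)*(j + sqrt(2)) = j^3 + sqrt(2)*j^2 + 3*j^2 - 4*j + 3*sqrt(2)*j - 4*sqrt(2)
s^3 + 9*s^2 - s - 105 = (s - 3)*(s + 5)*(s + 7)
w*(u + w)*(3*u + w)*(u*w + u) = 3*u^3*w^2 + 3*u^3*w + 4*u^2*w^3 + 4*u^2*w^2 + u*w^4 + u*w^3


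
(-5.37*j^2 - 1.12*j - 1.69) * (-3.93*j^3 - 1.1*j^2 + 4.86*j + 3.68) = 21.1041*j^5 + 10.3086*j^4 - 18.2245*j^3 - 23.3458*j^2 - 12.335*j - 6.2192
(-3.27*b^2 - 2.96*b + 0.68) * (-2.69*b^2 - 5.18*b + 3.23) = 8.7963*b^4 + 24.901*b^3 + 2.9415*b^2 - 13.0832*b + 2.1964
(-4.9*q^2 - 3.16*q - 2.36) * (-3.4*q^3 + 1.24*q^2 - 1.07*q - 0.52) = 16.66*q^5 + 4.668*q^4 + 9.3486*q^3 + 3.0028*q^2 + 4.1684*q + 1.2272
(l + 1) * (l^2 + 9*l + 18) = l^3 + 10*l^2 + 27*l + 18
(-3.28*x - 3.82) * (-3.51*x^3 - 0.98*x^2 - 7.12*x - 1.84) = 11.5128*x^4 + 16.6226*x^3 + 27.0972*x^2 + 33.2336*x + 7.0288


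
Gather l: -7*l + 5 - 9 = -7*l - 4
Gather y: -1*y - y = -2*y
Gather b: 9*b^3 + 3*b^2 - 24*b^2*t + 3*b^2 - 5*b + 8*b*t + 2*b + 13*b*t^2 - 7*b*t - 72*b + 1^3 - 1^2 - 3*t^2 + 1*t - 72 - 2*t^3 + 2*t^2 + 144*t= 9*b^3 + b^2*(6 - 24*t) + b*(13*t^2 + t - 75) - 2*t^3 - t^2 + 145*t - 72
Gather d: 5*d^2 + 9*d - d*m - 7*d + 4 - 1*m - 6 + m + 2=5*d^2 + d*(2 - m)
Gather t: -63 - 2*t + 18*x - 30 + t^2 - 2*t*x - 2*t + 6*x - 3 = t^2 + t*(-2*x - 4) + 24*x - 96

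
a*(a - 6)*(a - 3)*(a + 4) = a^4 - 5*a^3 - 18*a^2 + 72*a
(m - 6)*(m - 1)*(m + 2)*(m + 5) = m^4 - 33*m^2 - 28*m + 60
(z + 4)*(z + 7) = z^2 + 11*z + 28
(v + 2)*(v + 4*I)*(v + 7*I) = v^3 + 2*v^2 + 11*I*v^2 - 28*v + 22*I*v - 56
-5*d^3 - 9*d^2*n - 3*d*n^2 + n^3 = (-5*d + n)*(d + n)^2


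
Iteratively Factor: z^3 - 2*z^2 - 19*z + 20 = (z - 1)*(z^2 - z - 20) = (z - 5)*(z - 1)*(z + 4)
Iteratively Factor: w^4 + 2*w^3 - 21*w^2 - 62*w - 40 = (w + 4)*(w^3 - 2*w^2 - 13*w - 10) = (w + 1)*(w + 4)*(w^2 - 3*w - 10) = (w - 5)*(w + 1)*(w + 4)*(w + 2)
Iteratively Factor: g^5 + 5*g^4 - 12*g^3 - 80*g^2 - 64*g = (g + 4)*(g^4 + g^3 - 16*g^2 - 16*g) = g*(g + 4)*(g^3 + g^2 - 16*g - 16) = g*(g + 4)^2*(g^2 - 3*g - 4) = g*(g - 4)*(g + 4)^2*(g + 1)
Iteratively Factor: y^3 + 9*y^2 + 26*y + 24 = (y + 4)*(y^2 + 5*y + 6) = (y + 2)*(y + 4)*(y + 3)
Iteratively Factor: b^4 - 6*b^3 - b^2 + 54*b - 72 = (b + 3)*(b^3 - 9*b^2 + 26*b - 24) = (b - 3)*(b + 3)*(b^2 - 6*b + 8) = (b - 4)*(b - 3)*(b + 3)*(b - 2)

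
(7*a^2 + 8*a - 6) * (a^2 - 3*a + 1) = 7*a^4 - 13*a^3 - 23*a^2 + 26*a - 6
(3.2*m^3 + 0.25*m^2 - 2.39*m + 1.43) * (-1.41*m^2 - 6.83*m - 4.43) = -4.512*m^5 - 22.2085*m^4 - 12.5136*m^3 + 13.1999*m^2 + 0.8208*m - 6.3349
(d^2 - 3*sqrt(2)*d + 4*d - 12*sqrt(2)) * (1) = d^2 - 3*sqrt(2)*d + 4*d - 12*sqrt(2)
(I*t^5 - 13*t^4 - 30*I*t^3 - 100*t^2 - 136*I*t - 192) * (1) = I*t^5 - 13*t^4 - 30*I*t^3 - 100*t^2 - 136*I*t - 192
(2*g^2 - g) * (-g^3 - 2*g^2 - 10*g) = -2*g^5 - 3*g^4 - 18*g^3 + 10*g^2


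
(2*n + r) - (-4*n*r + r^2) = 4*n*r + 2*n - r^2 + r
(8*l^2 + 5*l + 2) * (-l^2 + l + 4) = -8*l^4 + 3*l^3 + 35*l^2 + 22*l + 8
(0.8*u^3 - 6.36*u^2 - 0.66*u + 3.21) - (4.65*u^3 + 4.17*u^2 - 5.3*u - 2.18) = -3.85*u^3 - 10.53*u^2 + 4.64*u + 5.39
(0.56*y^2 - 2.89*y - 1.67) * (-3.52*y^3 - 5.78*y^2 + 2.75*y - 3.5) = -1.9712*y^5 + 6.936*y^4 + 24.1226*y^3 - 0.254900000000001*y^2 + 5.5225*y + 5.845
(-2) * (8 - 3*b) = 6*b - 16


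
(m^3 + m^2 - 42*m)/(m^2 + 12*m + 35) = m*(m - 6)/(m + 5)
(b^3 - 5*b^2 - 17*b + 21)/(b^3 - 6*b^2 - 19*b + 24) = (b - 7)/(b - 8)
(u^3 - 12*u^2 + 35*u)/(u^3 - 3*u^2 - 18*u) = (-u^2 + 12*u - 35)/(-u^2 + 3*u + 18)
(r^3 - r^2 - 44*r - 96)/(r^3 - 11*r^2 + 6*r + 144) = (r + 4)/(r - 6)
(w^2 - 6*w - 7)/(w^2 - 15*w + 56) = (w + 1)/(w - 8)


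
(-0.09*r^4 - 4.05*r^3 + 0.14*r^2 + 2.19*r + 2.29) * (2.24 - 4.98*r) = 0.4482*r^5 + 19.9674*r^4 - 9.7692*r^3 - 10.5926*r^2 - 6.4986*r + 5.1296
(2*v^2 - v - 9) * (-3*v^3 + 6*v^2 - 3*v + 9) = -6*v^5 + 15*v^4 + 15*v^3 - 33*v^2 + 18*v - 81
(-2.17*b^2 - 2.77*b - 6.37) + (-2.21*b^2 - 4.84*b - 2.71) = -4.38*b^2 - 7.61*b - 9.08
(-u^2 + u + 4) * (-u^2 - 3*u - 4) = u^4 + 2*u^3 - 3*u^2 - 16*u - 16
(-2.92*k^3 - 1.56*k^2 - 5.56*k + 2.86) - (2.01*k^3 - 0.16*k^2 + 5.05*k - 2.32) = -4.93*k^3 - 1.4*k^2 - 10.61*k + 5.18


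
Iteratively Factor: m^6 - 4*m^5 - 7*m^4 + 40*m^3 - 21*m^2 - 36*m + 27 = (m + 1)*(m^5 - 5*m^4 - 2*m^3 + 42*m^2 - 63*m + 27) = (m - 3)*(m + 1)*(m^4 - 2*m^3 - 8*m^2 + 18*m - 9) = (m - 3)*(m + 1)*(m + 3)*(m^3 - 5*m^2 + 7*m - 3) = (m - 3)*(m - 1)*(m + 1)*(m + 3)*(m^2 - 4*m + 3) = (m - 3)*(m - 1)^2*(m + 1)*(m + 3)*(m - 3)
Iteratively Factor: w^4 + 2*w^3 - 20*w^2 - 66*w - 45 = (w + 1)*(w^3 + w^2 - 21*w - 45) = (w + 1)*(w + 3)*(w^2 - 2*w - 15) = (w + 1)*(w + 3)^2*(w - 5)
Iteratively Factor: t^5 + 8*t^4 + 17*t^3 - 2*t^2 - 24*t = (t + 3)*(t^4 + 5*t^3 + 2*t^2 - 8*t) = (t + 2)*(t + 3)*(t^3 + 3*t^2 - 4*t) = (t - 1)*(t + 2)*(t + 3)*(t^2 + 4*t) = t*(t - 1)*(t + 2)*(t + 3)*(t + 4)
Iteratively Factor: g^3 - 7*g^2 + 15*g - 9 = (g - 3)*(g^2 - 4*g + 3) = (g - 3)^2*(g - 1)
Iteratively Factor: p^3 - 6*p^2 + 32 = (p - 4)*(p^2 - 2*p - 8) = (p - 4)*(p + 2)*(p - 4)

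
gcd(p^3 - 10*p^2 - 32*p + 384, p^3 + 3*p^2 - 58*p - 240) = p^2 - 2*p - 48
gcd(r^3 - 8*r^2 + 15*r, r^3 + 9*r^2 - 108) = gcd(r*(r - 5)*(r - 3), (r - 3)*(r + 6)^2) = r - 3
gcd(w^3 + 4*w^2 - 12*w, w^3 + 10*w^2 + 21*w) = w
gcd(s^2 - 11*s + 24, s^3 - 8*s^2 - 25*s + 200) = s - 8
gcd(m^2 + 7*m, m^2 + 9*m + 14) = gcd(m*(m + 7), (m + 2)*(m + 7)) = m + 7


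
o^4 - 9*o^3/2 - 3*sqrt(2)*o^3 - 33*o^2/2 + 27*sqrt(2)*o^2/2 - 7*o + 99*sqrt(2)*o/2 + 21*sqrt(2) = (o - 7)*(o - 3*sqrt(2))*(sqrt(2)*o/2 + sqrt(2))*(sqrt(2)*o + sqrt(2)/2)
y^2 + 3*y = y*(y + 3)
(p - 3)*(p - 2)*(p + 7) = p^3 + 2*p^2 - 29*p + 42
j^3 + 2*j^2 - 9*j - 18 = (j - 3)*(j + 2)*(j + 3)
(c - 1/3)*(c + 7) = c^2 + 20*c/3 - 7/3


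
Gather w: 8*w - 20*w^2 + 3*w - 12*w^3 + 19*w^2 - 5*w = -12*w^3 - w^2 + 6*w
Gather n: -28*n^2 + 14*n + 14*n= -28*n^2 + 28*n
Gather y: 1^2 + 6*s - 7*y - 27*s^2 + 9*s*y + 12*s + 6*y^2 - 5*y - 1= -27*s^2 + 18*s + 6*y^2 + y*(9*s - 12)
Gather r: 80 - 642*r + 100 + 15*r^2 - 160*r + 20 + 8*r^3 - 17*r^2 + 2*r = 8*r^3 - 2*r^2 - 800*r + 200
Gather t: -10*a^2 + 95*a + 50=-10*a^2 + 95*a + 50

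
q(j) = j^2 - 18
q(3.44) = -6.17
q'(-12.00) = -24.00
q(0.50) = -17.75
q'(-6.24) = -12.48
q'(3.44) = 6.88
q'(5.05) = 10.10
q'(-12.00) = -24.00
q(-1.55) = -15.60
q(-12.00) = 126.00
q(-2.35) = -12.48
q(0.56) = -17.69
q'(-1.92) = -3.84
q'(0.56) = 1.12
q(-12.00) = 126.00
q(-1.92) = -14.31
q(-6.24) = 20.94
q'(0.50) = 1.00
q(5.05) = 7.50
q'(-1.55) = -3.10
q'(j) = 2*j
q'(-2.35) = -4.70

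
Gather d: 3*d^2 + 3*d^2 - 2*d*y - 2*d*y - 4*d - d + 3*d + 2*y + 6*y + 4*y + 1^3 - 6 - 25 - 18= 6*d^2 + d*(-4*y - 2) + 12*y - 48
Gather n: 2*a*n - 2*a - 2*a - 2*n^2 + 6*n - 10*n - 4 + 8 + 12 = -4*a - 2*n^2 + n*(2*a - 4) + 16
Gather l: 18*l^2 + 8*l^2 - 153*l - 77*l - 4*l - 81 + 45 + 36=26*l^2 - 234*l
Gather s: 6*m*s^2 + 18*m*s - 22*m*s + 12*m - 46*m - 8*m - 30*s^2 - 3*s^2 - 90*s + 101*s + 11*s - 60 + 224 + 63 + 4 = -42*m + s^2*(6*m - 33) + s*(22 - 4*m) + 231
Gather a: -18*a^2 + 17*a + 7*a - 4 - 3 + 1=-18*a^2 + 24*a - 6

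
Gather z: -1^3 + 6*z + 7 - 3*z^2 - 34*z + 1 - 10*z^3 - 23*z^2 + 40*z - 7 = -10*z^3 - 26*z^2 + 12*z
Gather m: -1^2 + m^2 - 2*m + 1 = m^2 - 2*m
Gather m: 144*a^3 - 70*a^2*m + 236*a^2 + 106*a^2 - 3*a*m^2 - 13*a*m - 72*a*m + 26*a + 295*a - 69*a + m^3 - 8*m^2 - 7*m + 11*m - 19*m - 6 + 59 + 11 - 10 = 144*a^3 + 342*a^2 + 252*a + m^3 + m^2*(-3*a - 8) + m*(-70*a^2 - 85*a - 15) + 54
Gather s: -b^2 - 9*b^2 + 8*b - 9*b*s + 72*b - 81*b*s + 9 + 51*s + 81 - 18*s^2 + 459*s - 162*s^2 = -10*b^2 + 80*b - 180*s^2 + s*(510 - 90*b) + 90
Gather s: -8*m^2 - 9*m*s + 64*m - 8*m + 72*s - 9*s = -8*m^2 + 56*m + s*(63 - 9*m)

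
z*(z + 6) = z^2 + 6*z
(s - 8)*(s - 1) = s^2 - 9*s + 8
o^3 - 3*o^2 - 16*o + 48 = (o - 4)*(o - 3)*(o + 4)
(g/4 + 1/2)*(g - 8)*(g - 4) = g^3/4 - 5*g^2/2 + 2*g + 16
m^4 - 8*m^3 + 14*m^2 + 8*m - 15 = (m - 5)*(m - 3)*(m - 1)*(m + 1)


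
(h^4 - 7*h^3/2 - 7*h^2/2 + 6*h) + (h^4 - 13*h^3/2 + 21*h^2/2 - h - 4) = 2*h^4 - 10*h^3 + 7*h^2 + 5*h - 4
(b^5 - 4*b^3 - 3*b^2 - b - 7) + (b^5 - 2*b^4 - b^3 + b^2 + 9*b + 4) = 2*b^5 - 2*b^4 - 5*b^3 - 2*b^2 + 8*b - 3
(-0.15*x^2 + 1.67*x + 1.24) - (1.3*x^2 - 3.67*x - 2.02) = -1.45*x^2 + 5.34*x + 3.26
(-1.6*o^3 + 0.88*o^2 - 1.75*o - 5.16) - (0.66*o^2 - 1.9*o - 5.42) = -1.6*o^3 + 0.22*o^2 + 0.15*o + 0.26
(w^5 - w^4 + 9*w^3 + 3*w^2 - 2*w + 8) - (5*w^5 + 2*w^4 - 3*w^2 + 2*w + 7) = -4*w^5 - 3*w^4 + 9*w^3 + 6*w^2 - 4*w + 1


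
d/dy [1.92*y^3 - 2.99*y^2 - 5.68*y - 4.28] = 5.76*y^2 - 5.98*y - 5.68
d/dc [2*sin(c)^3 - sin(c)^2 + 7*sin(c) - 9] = (6*sin(c)^2 - 2*sin(c) + 7)*cos(c)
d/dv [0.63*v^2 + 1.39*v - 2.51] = 1.26*v + 1.39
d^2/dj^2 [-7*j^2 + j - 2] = -14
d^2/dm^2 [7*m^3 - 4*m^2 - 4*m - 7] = 42*m - 8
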